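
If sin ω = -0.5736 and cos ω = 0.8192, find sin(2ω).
sin(2ω) = 2 sin ω cos ω = -0.9398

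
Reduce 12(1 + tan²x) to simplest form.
12(1 + tan²x) = 12(sec²x) (using Pythagorean identity)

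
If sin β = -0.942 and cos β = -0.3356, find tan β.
tan β = sin β / cos β = 2.807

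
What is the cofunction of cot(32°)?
cot(32°) = tan(90° - 32°) = tan(58°)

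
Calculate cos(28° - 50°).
cos(28° - 50°) = cos 28° cos 50° + sin 28° sin 50° = 0.9272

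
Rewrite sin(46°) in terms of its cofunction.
sin(46°) = cos(90° - 46°) = cos(44°)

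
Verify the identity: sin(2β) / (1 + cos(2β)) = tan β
LHS = 2 sin β cos β / (2cos²β) = sin β/cos β = tan β = RHS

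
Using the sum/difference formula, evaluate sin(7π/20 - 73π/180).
sin(7π/20 - 73π/180) = sin 7π/20 cos 73π/180 - cos 7π/20 sin 73π/180 = -0.1736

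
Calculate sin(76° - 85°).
sin(76° - 85°) = sin 76° cos 85° - cos 76° sin 85° = -0.1564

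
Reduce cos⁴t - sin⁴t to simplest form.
cos⁴t - sin⁴t = cos(2t) (using Factoring + double angle)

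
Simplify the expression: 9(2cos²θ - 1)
9(2cos²θ - 1) = 9(cos(2θ)) (using Double angle)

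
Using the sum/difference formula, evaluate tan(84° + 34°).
tan(84° + 34°) = (tan 84° + tan 34°)/(1 - tan 84° tan 34°) = -1.881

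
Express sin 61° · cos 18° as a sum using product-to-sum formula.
sin 61° cos 18° = (1/2)[sin(61°+18°) + sin(61°-18°)]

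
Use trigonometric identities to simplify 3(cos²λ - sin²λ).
3(cos²λ - sin²λ) = 3(cos(2λ)) (using Double angle)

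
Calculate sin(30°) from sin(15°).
sin(30°) = 2 sin 15° cos 15° = 1/2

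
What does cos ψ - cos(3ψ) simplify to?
cos ψ - cos(3ψ) = 2 sin(2ψ) sin ψ (using Sum-to-product)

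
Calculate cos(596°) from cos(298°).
cos(596°) = cos²298° - sin²298° = -0.5592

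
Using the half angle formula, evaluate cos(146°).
cos(146°) = -√((1 + cos 292°)/2) = -0.829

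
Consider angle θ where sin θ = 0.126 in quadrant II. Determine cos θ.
cos θ = ±√(1 - sin²θ) = -0.992 (negative in QII)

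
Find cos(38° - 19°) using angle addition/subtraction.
cos(38° - 19°) = cos 38° cos 19° + sin 38° sin 19° = 0.9455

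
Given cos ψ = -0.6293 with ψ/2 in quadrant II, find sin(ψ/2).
sin(ψ/2) = ±√((1 - cos ψ)/2); positive since ψ/2 ∈ QII, so sin(ψ/2) = 0.9026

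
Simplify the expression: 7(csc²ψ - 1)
7(csc²ψ - 1) = 7(cot²ψ) (using Pythagorean identity)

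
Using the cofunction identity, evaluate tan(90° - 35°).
tan(90° - 35°) = cot(35°) = 1.428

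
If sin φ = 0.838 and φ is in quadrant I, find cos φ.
cos φ = 0.5457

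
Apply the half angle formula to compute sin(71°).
sin(71°) = √((1 - cos 142°)/2) = 0.9455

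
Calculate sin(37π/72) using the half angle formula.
sin(37π/72) = √((1 - cos 37π/36)/2) = 0.999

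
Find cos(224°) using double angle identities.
cos(224°) = 2cos²112° - 1 = -0.7193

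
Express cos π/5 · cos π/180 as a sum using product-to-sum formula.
cos π/5 cos π/180 = (1/2)[cos(π/5-π/180) + cos(π/5+π/180)]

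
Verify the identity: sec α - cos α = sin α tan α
LHS = 1/cos α - cos α = (1 - cos²α)/cos α = sin²α/cos α = sin α · (sin α/cos α) = sin α tan α = RHS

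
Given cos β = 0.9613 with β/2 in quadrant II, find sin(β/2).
sin(β/2) = ±√((1 - cos β)/2); positive since β/2 ∈ QII, so sin(β/2) = 0.1391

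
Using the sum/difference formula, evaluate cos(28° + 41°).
cos(28° + 41°) = cos 28° cos 41° - sin 28° sin 41° = 0.3584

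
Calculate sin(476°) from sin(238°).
sin(476°) = 2 sin 238° cos 238° = 0.8988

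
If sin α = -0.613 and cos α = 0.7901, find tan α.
tan α = sin α / cos α = -0.7759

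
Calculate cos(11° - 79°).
cos(11° - 79°) = cos 11° cos 79° + sin 11° sin 79° = 0.3746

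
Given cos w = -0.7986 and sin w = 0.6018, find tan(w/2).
tan(w/2) = sin w / (1 + cos w) = 2.988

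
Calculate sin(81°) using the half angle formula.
sin(81°) = √((1 - cos 162°)/2) = 0.9877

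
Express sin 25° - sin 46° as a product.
sin 25° - sin 46° = 2 cos(35.5°) sin(-10.5°)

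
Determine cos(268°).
cos(268°) = -0.0349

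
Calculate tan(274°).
tan(274°) = -14.3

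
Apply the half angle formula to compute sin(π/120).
sin(π/120) = √((1 - cos π/60)/2) = 0.02618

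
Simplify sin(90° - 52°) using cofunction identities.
sin(90° - 52°) = cos(52°)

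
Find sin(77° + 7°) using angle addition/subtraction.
sin(77° + 7°) = sin 77° cos 7° + cos 77° sin 7° = 0.9945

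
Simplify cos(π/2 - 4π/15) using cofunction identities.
cos(π/2 - 4π/15) = sin(4π/15)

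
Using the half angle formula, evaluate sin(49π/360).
sin(49π/360) = √((1 - cos 49π/180)/2) = 0.4147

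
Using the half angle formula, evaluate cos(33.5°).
cos(33.5°) = √((1 + cos 67°)/2) = 0.8339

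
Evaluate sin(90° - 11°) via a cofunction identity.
sin(90° - 11°) = cos(11°) = 0.9816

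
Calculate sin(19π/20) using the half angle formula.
sin(19π/20) = √((1 - cos 19π/10)/2) = 0.1564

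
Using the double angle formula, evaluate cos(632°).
cos(632°) = cos²316° - sin²316° = 0.0349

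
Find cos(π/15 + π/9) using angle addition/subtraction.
cos(π/15 + π/9) = cos π/15 cos π/9 - sin π/15 sin π/9 = 0.848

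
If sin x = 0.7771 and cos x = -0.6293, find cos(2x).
cos(2x) = cos²x - sin²x = -0.2079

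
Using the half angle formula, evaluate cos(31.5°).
cos(31.5°) = √((1 + cos 63°)/2) = 0.8526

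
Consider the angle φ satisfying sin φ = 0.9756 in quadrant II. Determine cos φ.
cos φ = ±√(1 - sin²φ) = -0.2196 (negative in QII)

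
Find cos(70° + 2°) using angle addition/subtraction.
cos(70° + 2°) = cos 70° cos 2° - sin 70° sin 2° = 0.309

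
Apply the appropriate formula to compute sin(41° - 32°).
sin(41° - 32°) = sin 41° cos 32° - cos 41° sin 32° = 0.1564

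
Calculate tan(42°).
tan(42°) = 0.9004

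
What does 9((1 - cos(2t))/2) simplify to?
9((1 - cos(2t))/2) = 9(sin²t) (using Power reduction)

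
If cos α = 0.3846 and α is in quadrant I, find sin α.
sin α = 0.9231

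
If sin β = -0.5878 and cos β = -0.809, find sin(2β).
sin(2β) = 2 sin β cos β = 0.9511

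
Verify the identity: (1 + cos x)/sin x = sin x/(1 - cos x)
RHS = sin x(1 + cos x) / ((1 - cos x)(1 + cos x)) = sin x(1 + cos x) / (1 - cos²x) = sin x(1 + cos x) / sin²x = (1 + cos x)/sin x = LHS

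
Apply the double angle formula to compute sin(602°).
sin(602°) = 2 sin 301° cos 301° = -0.8829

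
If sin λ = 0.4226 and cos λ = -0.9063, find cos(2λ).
cos(2λ) = cos²λ - sin²λ = 0.6428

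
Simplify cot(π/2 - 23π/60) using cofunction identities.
cot(π/2 - 23π/60) = tan(23π/60)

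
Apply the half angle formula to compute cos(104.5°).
cos(104.5°) = -√((1 + cos 209°)/2) = -0.2504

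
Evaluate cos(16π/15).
cos(16π/15) = -0.9781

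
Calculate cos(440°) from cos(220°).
cos(440°) = cos²220° - sin²220° = 0.1736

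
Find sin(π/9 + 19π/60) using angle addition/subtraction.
sin(π/9 + 19π/60) = sin π/9 cos 19π/60 + cos π/9 sin 19π/60 = 0.9744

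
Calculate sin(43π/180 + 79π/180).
sin(43π/180 + 79π/180) = sin 43π/180 cos 79π/180 + cos 43π/180 sin 79π/180 = 0.848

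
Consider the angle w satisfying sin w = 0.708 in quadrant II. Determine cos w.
cos w = ±√(1 - sin²w) = -0.7062 (negative in QII)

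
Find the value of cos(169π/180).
cos(169π/180) = -0.9816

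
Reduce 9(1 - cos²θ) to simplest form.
9(1 - cos²θ) = 9(sin²θ) (using Pythagorean identity)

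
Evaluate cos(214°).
cos(214°) = -0.829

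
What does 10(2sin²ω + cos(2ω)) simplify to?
10(2sin²ω + cos(2ω)) = 10 (using Double angle)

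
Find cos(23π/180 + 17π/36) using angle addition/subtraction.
cos(23π/180 + 17π/36) = cos 23π/180 cos 17π/36 - sin 23π/180 sin 17π/36 = -0.309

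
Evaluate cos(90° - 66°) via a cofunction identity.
cos(90° - 66°) = sin(66°) = 0.9135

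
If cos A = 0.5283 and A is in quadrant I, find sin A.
sin A = 0.8491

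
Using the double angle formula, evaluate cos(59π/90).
cos(59π/90) = 1 - 2sin²59π/180 = -0.4695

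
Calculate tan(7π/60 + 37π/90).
tan(7π/60 + 37π/90) = (tan 7π/60 + tan 37π/90)/(1 - tan 7π/60 tan 37π/90) = -11.43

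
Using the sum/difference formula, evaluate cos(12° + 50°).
cos(12° + 50°) = cos 12° cos 50° - sin 12° sin 50° = 0.4695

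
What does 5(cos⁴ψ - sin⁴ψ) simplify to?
5(cos⁴ψ - sin⁴ψ) = 5(cos(2ψ)) (using Factoring + double angle)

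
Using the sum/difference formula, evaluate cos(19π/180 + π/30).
cos(19π/180 + π/30) = cos 19π/180 cos π/30 - sin 19π/180 sin π/30 = 0.9063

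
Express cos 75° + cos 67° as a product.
cos 75° + cos 67° = 2 cos(71°) cos(4°)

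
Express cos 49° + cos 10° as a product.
cos 49° + cos 10° = 2 cos(29.5°) cos(19.5°)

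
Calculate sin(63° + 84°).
sin(63° + 84°) = sin 63° cos 84° + cos 63° sin 84° = 0.5446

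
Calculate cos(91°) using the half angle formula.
cos(91°) = -√((1 + cos 182°)/2) = -0.01745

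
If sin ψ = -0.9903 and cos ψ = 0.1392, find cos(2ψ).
cos(2ψ) = cos²ψ - sin²ψ = -0.9613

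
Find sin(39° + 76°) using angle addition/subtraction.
sin(39° + 76°) = sin 39° cos 76° + cos 39° sin 76° = 0.9063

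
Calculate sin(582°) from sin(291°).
sin(582°) = 2 sin 291° cos 291° = -0.6691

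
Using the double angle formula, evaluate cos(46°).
cos(46°) = cos²23° - sin²23° = 0.6947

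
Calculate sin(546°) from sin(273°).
sin(546°) = 2 sin 273° cos 273° = -0.1045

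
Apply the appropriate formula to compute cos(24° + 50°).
cos(24° + 50°) = cos 24° cos 50° - sin 24° sin 50° = 0.2756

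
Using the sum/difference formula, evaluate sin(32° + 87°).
sin(32° + 87°) = sin 32° cos 87° + cos 32° sin 87° = 0.8746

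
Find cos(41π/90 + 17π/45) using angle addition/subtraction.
cos(41π/90 + 17π/45) = cos 41π/90 cos 17π/45 - sin 41π/90 sin 17π/45 = -√3/2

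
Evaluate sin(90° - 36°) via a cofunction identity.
sin(90° - 36°) = cos(36°) = 0.809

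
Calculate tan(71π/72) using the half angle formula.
tan(71π/72) = sin 71π/36 / (1 + cos 71π/36) = -0.04366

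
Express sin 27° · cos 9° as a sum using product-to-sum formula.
sin 27° cos 9° = (1/2)[sin(27°+9°) + sin(27°-9°)]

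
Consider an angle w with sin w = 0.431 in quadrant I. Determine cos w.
cos w = √(1 - sin²w) = 0.9024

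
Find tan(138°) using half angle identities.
tan(138°) = sin 276° / (1 + cos 276°) = -0.9004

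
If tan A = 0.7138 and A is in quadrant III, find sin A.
sin A = -0.581 (using tan²A + 1 = sec²A)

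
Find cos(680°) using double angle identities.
cos(680°) = cos²340° - sin²340° = 0.766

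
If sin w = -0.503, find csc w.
csc w = 1/sin w = -1.988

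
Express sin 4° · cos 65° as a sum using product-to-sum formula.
sin 4° cos 65° = (1/2)[sin(4°+65°) + sin(4°-65°)]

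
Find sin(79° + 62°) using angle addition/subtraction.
sin(79° + 62°) = sin 79° cos 62° + cos 79° sin 62° = 0.6293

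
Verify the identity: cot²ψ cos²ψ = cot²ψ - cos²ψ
RHS = cos²ψ/sin²ψ - cos²ψ = cos²ψ(1/sin²ψ - 1) = cos²ψ · (1 - sin²ψ)/sin²ψ = cos²ψ · cos²ψ/sin²ψ = cos²ψ · cot²ψ = LHS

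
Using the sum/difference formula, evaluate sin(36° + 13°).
sin(36° + 13°) = sin 36° cos 13° + cos 36° sin 13° = 0.7547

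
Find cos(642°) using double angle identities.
cos(642°) = cos²321° - sin²321° = 0.2079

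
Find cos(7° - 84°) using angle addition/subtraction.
cos(7° - 84°) = cos 7° cos 84° + sin 7° sin 84° = 0.225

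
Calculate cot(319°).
cot(319°) = -1.15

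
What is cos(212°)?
cos(212°) = -0.848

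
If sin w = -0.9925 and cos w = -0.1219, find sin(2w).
sin(2w) = 2 sin w cos w = 0.242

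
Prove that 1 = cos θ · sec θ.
RHS = cos θ · (1/cos θ) = 1 = LHS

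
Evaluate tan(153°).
tan(153°) = -0.5095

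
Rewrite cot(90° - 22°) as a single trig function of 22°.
cot(90° - 22°) = tan(22°)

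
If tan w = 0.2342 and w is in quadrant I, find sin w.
sin w = 0.228 (using tan²w + 1 = sec²w)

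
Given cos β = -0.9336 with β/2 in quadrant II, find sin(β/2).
sin(β/2) = ±√((1 - cos β)/2); positive since β/2 ∈ QII, so sin(β/2) = 0.9833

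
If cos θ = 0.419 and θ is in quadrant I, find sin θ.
sin θ = 0.908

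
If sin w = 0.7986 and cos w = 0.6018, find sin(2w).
sin(2w) = 2 sin w cos w = 0.9612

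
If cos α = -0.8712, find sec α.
sec α = 1/cos α = -1.148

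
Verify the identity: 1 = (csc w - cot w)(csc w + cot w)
RHS = csc²w - cot²w = (1 + cot²w) - cot²w = 1 = LHS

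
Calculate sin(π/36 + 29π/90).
sin(π/36 + 29π/90) = sin π/36 cos 29π/90 + cos π/36 sin 29π/90 = 0.891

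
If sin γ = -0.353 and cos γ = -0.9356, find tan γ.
tan γ = sin γ / cos γ = 0.3773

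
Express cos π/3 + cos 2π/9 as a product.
cos π/3 + cos 2π/9 = 2 cos(5π/18) cos(π/18)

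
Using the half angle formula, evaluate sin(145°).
sin(145°) = √((1 - cos 290°)/2) = 0.5736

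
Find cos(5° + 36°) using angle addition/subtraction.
cos(5° + 36°) = cos 5° cos 36° - sin 5° sin 36° = 0.7547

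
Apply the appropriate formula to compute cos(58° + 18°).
cos(58° + 18°) = cos 58° cos 18° - sin 58° sin 18° = 0.2419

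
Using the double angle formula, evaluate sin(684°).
sin(684°) = 2 sin 342° cos 342° = -0.5878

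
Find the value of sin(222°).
sin(222°) = -0.6691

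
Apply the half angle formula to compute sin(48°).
sin(48°) = √((1 - cos 96°)/2) = 0.7431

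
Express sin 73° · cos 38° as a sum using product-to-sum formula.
sin 73° cos 38° = (1/2)[sin(73°+38°) + sin(73°-38°)]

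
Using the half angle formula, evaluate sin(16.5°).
sin(16.5°) = √((1 - cos 33°)/2) = 0.284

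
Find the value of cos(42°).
cos(42°) = 0.7431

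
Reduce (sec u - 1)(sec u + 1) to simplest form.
(sec u - 1)(sec u + 1) = tan²u (using Diff. of squares)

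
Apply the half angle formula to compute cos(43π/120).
cos(43π/120) = √((1 + cos 43π/60)/2) = 0.4305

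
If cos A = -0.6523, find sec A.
sec A = 1/cos A = -1.533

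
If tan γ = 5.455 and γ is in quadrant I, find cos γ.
cos γ = 0.1803 (using tan²γ + 1 = sec²γ)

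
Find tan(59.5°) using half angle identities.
tan(59.5°) = sin 119° / (1 + cos 119°) = 1.698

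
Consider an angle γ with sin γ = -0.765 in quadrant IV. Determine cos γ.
cos γ = √(1 - sin²γ) = 0.644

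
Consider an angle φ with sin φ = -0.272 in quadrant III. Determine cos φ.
cos φ = ±√(1 - sin²φ) = -0.9623 (negative in QIII)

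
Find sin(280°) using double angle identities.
sin(280°) = 2 sin 140° cos 140° = -0.9848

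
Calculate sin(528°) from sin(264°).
sin(528°) = 2 sin 264° cos 264° = 0.2079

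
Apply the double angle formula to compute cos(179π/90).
cos(179π/90) = cos²179π/180 - sin²179π/180 = 0.9994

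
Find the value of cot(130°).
cot(130°) = -0.8391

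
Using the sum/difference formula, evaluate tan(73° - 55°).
tan(73° - 55°) = (tan 73° - tan 55°)/(1 + tan 73° tan 55°) = 0.3249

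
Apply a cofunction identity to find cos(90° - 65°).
cos(90° - 65°) = sin(65°) = 0.9063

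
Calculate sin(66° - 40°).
sin(66° - 40°) = sin 66° cos 40° - cos 66° sin 40° = 0.4384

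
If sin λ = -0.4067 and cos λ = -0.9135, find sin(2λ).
sin(2λ) = 2 sin λ cos λ = 0.743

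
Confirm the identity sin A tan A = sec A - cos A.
RHS = 1/cos A - cos A = (1 - cos²A)/cos A = sin²A/cos A = sin A · (sin A/cos A) = sin A tan A = LHS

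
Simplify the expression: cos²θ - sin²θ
cos²θ - sin²θ = cos(2θ) (using Double angle)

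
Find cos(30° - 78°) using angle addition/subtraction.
cos(30° - 78°) = cos 30° cos 78° + sin 30° sin 78° = 0.6691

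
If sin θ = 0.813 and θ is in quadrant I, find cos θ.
cos θ = 0.5823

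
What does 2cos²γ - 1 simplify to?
2cos²γ - 1 = cos(2γ) (using Double angle)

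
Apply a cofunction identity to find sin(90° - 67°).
sin(90° - 67°) = cos(67°) = 0.3907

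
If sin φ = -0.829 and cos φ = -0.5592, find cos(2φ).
cos(2φ) = cos²φ - sin²φ = -0.3745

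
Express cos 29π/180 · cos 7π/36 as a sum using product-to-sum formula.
cos 29π/180 cos 7π/36 = (1/2)[cos(29π/180-7π/36) + cos(29π/180+7π/36)]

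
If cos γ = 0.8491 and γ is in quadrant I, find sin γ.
sin γ = 0.5282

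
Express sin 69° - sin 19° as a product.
sin 69° - sin 19° = 2 cos(44°) sin(25°)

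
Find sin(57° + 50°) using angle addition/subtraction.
sin(57° + 50°) = sin 57° cos 50° + cos 57° sin 50° = 0.9563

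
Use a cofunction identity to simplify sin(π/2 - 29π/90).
sin(π/2 - 29π/90) = cos(29π/90)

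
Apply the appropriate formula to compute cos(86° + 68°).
cos(86° + 68°) = cos 86° cos 68° - sin 86° sin 68° = -0.8988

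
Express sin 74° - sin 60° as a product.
sin 74° - sin 60° = 2 cos(67°) sin(7°)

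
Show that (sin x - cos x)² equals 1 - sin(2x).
LHS = sin²x - 2 sin x cos x + cos²x = (sin²x + cos²x) - 2 sin x cos x = 1 - sin(2x) = RHS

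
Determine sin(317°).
sin(317°) = -0.682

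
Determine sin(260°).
sin(260°) = -0.9848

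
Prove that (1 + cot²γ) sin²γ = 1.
LHS = csc²γ · sin²γ = (1/sin²γ) · sin²γ = 1 = RHS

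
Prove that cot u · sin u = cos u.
LHS = (cos u/sin u) · sin u = cos u = RHS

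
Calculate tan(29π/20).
tan(29π/20) = 6.314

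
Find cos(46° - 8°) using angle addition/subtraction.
cos(46° - 8°) = cos 46° cos 8° + sin 46° sin 8° = 0.788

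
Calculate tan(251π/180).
tan(251π/180) = 2.904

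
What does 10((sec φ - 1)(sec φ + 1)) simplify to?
10((sec φ - 1)(sec φ + 1)) = 10(tan²φ) (using Diff. of squares)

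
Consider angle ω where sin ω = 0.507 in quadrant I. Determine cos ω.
cos ω = √(1 - sin²ω) = 0.8619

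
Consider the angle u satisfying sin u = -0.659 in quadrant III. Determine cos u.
cos u = ±√(1 - sin²u) = -0.7521 (negative in QIII)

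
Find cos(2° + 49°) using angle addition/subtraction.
cos(2° + 49°) = cos 2° cos 49° - sin 2° sin 49° = 0.6293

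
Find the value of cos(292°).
cos(292°) = 0.3746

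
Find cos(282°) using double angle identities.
cos(282°) = cos²141° - sin²141° = 0.2079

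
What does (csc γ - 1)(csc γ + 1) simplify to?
(csc γ - 1)(csc γ + 1) = cot²γ (using Diff. of squares)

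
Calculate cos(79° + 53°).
cos(79° + 53°) = cos 79° cos 53° - sin 79° sin 53° = -0.6691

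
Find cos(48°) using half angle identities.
cos(48°) = √((1 + cos 96°)/2) = 0.6691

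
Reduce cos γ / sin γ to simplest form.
cos γ / sin γ = cot γ (using Quotient identity)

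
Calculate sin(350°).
sin(350°) = -0.1736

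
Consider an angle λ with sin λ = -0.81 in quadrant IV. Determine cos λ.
cos λ = √(1 - sin²λ) = 0.5864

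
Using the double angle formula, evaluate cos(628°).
cos(628°) = cos²314° - sin²314° = -0.0349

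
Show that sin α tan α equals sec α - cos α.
RHS = 1/cos α - cos α = (1 - cos²α)/cos α = sin²α/cos α = sin α · (sin α/cos α) = sin α tan α = LHS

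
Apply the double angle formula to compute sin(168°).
sin(168°) = 2 sin 84° cos 84° = 0.2079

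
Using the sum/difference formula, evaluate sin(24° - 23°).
sin(24° - 23°) = sin 24° cos 23° - cos 24° sin 23° = 0.01745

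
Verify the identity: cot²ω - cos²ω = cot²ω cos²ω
LHS = cos²ω/sin²ω - cos²ω = cos²ω(1/sin²ω - 1) = cos²ω · (1 - sin²ω)/sin²ω = cos²ω · cos²ω/sin²ω = cos²ω · cot²ω = RHS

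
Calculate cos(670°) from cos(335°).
cos(670°) = cos²335° - sin²335° = 0.6428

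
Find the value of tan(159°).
tan(159°) = -0.3839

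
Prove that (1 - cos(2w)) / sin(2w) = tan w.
LHS = 2sin²w / (2 sin w cos w) = sin w/cos w = tan w = RHS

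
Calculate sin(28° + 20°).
sin(28° + 20°) = sin 28° cos 20° + cos 28° sin 20° = 0.7431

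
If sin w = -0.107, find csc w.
csc w = 1/sin w = -9.346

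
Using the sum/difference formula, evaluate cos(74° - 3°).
cos(74° - 3°) = cos 74° cos 3° + sin 74° sin 3° = 0.3256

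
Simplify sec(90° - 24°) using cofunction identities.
sec(90° - 24°) = csc(24°)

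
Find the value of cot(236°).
cot(236°) = 0.6745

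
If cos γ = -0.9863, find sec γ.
sec γ = 1/cos γ = -1.014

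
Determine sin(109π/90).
sin(109π/90) = -0.6157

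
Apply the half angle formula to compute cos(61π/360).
cos(61π/360) = √((1 + cos 61π/180)/2) = 0.8616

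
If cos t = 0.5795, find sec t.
sec t = 1/cos t = 1.726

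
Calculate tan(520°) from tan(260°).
tan(520°) = 2 tan 260° / (1 - tan²260°) = -0.364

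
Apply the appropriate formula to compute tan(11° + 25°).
tan(11° + 25°) = (tan 11° + tan 25°)/(1 - tan 11° tan 25°) = 0.7265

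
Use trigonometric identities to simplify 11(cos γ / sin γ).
11(cos γ / sin γ) = 11(cot γ) (using Quotient identity)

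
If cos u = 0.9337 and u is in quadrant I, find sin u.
sin u = 0.3581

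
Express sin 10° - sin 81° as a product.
sin 10° - sin 81° = 2 cos(45.5°) sin(-35.5°)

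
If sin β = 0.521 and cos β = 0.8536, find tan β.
tan β = sin β / cos β = 0.6104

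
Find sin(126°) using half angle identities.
sin(126°) = √((1 - cos 252°)/2) = 0.809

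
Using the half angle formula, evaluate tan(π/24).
tan(π/24) = sin π/12 / (1 + cos π/12) = 0.1317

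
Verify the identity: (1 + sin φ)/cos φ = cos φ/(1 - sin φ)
LHS = (1 + sin φ)(1 - sin φ) / (cos φ(1 - sin φ)) = (1 - sin²φ) / (cos φ(1 - sin φ)) = cos²φ / (cos φ(1 - sin φ)) = cos φ/(1 - sin φ) = RHS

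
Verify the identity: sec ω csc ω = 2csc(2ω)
RHS = 2/sin(2ω) = 2/(2 sin ω cos ω) = 1/(sin ω cos ω) = (1/cos ω)(1/sin ω) = sec ω csc ω = LHS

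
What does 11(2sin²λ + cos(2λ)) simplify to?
11(2sin²λ + cos(2λ)) = 11 (using Double angle)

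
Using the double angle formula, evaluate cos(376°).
cos(376°) = cos²188° - sin²188° = 0.9613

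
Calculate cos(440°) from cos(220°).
cos(440°) = cos²220° - sin²220° = 0.1736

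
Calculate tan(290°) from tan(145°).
tan(290°) = 2 tan 145° / (1 - tan²145°) = -2.747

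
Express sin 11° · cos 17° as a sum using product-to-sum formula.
sin 11° cos 17° = (1/2)[sin(11°+17°) + sin(11°-17°)]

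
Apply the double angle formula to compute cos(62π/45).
cos(62π/45) = cos²31π/45 - sin²31π/45 = -0.3746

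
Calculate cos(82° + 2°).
cos(82° + 2°) = cos 82° cos 2° - sin 82° sin 2° = 0.1045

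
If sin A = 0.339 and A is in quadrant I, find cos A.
cos A = 0.9408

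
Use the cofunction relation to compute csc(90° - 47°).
csc(90° - 47°) = sec(47°) = 1.466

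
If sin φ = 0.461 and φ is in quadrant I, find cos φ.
cos φ = 0.8874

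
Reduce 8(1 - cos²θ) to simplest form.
8(1 - cos²θ) = 8(sin²θ) (using Pythagorean identity)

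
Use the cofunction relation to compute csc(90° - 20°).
csc(90° - 20°) = sec(20°) = 1.064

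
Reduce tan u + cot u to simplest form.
tan u + cot u = sec u csc u (using Quotient identities)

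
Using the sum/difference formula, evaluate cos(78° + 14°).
cos(78° + 14°) = cos 78° cos 14° - sin 78° sin 14° = -0.0349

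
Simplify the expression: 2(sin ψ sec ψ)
2(sin ψ sec ψ) = 2(tan ψ) (using Reciprocal + quotient)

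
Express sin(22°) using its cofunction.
sin(22°) = cos(90° - 22°) = cos(68°)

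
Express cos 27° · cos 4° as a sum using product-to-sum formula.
cos 27° cos 4° = (1/2)[cos(27°-4°) + cos(27°+4°)]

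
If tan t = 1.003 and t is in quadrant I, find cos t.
cos t = 0.706 (using tan²t + 1 = sec²t)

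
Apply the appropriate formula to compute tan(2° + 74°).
tan(2° + 74°) = (tan 2° + tan 74°)/(1 - tan 2° tan 74°) = 4.011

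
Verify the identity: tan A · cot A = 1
LHS = (sin A/cos A) · (cos A/sin A) = 1 = RHS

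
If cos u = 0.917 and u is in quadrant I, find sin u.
sin u = 0.3989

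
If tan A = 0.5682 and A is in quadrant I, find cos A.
cos A = 0.8694 (using tan²A + 1 = sec²A)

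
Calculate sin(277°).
sin(277°) = -0.9925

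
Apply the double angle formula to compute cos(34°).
cos(34°) = 1 - 2sin²17° = 0.829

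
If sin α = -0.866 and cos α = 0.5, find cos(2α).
cos(2α) = cos²α - sin²α = -0.5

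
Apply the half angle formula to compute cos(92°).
cos(92°) = -√((1 + cos 184°)/2) = -0.0349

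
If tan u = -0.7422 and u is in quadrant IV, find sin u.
sin u = -0.596 (using tan²u + 1 = sec²u)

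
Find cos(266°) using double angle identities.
cos(266°) = cos²133° - sin²133° = -0.06976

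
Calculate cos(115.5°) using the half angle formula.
cos(115.5°) = -√((1 + cos 231°)/2) = -0.4305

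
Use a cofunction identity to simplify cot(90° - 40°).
cot(90° - 40°) = tan(40°)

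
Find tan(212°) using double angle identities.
tan(212°) = 2 tan 106° / (1 - tan²106°) = 0.6249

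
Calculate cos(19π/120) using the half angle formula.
cos(19π/120) = √((1 + cos 19π/60)/2) = 0.8788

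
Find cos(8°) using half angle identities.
cos(8°) = √((1 + cos 16°)/2) = 0.9903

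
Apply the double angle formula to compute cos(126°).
cos(126°) = cos²63° - sin²63° = -0.5878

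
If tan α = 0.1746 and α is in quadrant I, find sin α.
sin α = 0.172 (using tan²α + 1 = sec²α)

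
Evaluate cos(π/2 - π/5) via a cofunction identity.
cos(π/2 - π/5) = sin(π/5) = 0.5878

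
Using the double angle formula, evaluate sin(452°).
sin(452°) = 2 sin 226° cos 226° = 0.9994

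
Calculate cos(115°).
cos(115°) = -0.4226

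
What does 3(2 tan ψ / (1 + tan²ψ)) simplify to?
3(2 tan ψ / (1 + tan²ψ)) = 3(sin(2ψ)) (using Double angle)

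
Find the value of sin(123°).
sin(123°) = 0.8387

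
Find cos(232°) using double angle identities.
cos(232°) = 2cos²116° - 1 = -0.6157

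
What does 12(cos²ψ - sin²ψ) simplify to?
12(cos²ψ - sin²ψ) = 12(cos(2ψ)) (using Double angle)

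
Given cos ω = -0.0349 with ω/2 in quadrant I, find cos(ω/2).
cos(ω/2) = ±√((1 + cos ω)/2); positive since ω/2 ∈ QI, so cos(ω/2) = 0.6947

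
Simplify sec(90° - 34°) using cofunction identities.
sec(90° - 34°) = csc(34°)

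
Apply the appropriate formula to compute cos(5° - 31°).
cos(5° - 31°) = cos 5° cos 31° + sin 5° sin 31° = 0.8988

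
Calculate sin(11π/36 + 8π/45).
sin(11π/36 + 8π/45) = sin 11π/36 cos 8π/45 + cos 11π/36 sin 8π/45 = 0.9986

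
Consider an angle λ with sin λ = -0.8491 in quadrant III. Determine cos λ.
cos λ = ±√(1 - sin²λ) = -0.5282 (negative in QIII)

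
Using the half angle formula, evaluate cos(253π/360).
cos(253π/360) = -√((1 + cos 253π/180)/2) = -0.5948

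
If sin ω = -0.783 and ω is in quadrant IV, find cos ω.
cos ω = 0.622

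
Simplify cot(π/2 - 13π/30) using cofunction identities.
cot(π/2 - 13π/30) = tan(13π/30)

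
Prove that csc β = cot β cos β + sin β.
RHS = cos²β/sin β + sin β = (cos²β + sin²β)/sin β = 1/sin β = csc β = LHS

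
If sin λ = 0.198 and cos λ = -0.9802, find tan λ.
tan λ = sin λ / cos λ = -0.202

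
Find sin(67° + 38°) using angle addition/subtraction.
sin(67° + 38°) = sin 67° cos 38° + cos 67° sin 38° = (√6+√2)/4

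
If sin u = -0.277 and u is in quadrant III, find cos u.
cos u = -0.9609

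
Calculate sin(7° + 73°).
sin(7° + 73°) = sin 7° cos 73° + cos 7° sin 73° = 0.9848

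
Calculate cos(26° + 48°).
cos(26° + 48°) = cos 26° cos 48° - sin 26° sin 48° = 0.2756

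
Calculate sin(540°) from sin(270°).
sin(540°) = 2 sin 270° cos 270° = 0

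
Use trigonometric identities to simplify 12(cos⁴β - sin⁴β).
12(cos⁴β - sin⁴β) = 12(cos(2β)) (using Factoring + double angle)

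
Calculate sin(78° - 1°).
sin(78° - 1°) = sin 78° cos 1° - cos 78° sin 1° = 0.9744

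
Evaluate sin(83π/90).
sin(83π/90) = 0.2419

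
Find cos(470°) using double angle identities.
cos(470°) = cos²235° - sin²235° = -0.342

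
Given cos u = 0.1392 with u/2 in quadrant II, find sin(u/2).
sin(u/2) = ±√((1 - cos u)/2); positive since u/2 ∈ QII, so sin(u/2) = 0.656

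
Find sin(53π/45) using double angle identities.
sin(53π/45) = 2 sin 53π/90 cos 53π/90 = -0.5299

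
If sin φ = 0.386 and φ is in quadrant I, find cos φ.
cos φ = 0.9225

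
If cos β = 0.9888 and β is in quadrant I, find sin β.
sin β = 0.1492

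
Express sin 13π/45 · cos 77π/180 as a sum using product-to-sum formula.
sin 13π/45 cos 77π/180 = (1/2)[sin(13π/45+77π/180) + sin(13π/45-77π/180)]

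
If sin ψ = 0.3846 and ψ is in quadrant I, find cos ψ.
cos ψ = 0.9231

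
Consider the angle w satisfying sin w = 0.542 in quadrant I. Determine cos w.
cos w = √(1 - sin²w) = 0.8404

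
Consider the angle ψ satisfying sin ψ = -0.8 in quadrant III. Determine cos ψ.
cos ψ = ±√(1 - sin²ψ) = -0.6 (negative in QIII)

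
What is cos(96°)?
cos(96°) = -0.1045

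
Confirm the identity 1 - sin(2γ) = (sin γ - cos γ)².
RHS = sin²γ - 2 sin γ cos γ + cos²γ = (sin²γ + cos²γ) - 2 sin γ cos γ = 1 - sin(2γ) = LHS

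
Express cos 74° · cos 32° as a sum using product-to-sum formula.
cos 74° cos 32° = (1/2)[cos(74°-32°) + cos(74°+32°)]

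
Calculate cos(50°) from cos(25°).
cos(50°) = 2cos²25° - 1 = 0.6428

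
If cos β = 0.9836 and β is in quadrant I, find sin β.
sin β = 0.1804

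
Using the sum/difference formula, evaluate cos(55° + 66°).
cos(55° + 66°) = cos 55° cos 66° - sin 55° sin 66° = -0.515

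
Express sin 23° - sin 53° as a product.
sin 23° - sin 53° = 2 cos(38°) sin(-15°)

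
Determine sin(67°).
sin(67°) = 0.9205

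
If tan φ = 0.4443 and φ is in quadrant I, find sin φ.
sin φ = 0.406 (using tan²φ + 1 = sec²φ)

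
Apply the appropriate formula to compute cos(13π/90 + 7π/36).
cos(13π/90 + 7π/36) = cos 13π/90 cos 7π/36 - sin 13π/90 sin 7π/36 = 0.4848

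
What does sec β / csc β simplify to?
sec β / csc β = tan β (using Reciprocal identities)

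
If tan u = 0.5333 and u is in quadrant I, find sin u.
sin u = 0.4706 (using tan²u + 1 = sec²u)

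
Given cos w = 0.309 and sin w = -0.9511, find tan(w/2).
tan(w/2) = sin w / (1 + cos w) = -0.7266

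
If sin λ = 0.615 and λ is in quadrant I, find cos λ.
cos λ = 0.7885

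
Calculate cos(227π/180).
cos(227π/180) = -0.682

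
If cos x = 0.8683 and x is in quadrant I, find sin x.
sin x = 0.496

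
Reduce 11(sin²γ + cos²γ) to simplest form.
11(sin²γ + cos²γ) = 11 (using Pythagorean identity)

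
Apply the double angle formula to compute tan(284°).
tan(284°) = 2 tan 142° / (1 - tan²142°) = -4.011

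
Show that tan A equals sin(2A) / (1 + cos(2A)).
RHS = 2 sin A cos A / (2cos²A) = sin A/cos A = tan A = LHS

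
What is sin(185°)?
sin(185°) = -0.08716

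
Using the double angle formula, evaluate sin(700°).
sin(700°) = 2 sin 350° cos 350° = -0.342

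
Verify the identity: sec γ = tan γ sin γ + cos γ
RHS = sin²γ/cos γ + cos γ = (sin²γ + cos²γ)/cos γ = 1/cos γ = sec γ = LHS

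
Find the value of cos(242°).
cos(242°) = -0.4695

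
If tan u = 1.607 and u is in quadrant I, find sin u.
sin u = 0.849 (using tan²u + 1 = sec²u)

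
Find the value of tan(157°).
tan(157°) = -0.4245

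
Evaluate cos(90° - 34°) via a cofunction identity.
cos(90° - 34°) = sin(34°) = 0.5592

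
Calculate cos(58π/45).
cos(58π/45) = -0.6157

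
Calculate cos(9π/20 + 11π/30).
cos(9π/20 + 11π/30) = cos 9π/20 cos 11π/30 - sin 9π/20 sin 11π/30 = -0.8387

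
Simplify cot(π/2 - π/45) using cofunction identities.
cot(π/2 - π/45) = tan(π/45)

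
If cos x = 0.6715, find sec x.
sec x = 1/cos x = 1.489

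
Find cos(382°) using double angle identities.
cos(382°) = cos²191° - sin²191° = 0.9272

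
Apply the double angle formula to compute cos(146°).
cos(146°) = cos²73° - sin²73° = -0.829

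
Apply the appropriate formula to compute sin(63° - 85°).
sin(63° - 85°) = sin 63° cos 85° - cos 63° sin 85° = -0.3746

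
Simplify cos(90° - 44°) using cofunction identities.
cos(90° - 44°) = sin(44°)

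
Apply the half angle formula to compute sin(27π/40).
sin(27π/40) = √((1 - cos 27π/20)/2) = 0.8526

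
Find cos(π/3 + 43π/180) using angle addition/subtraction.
cos(π/3 + 43π/180) = cos π/3 cos 43π/180 - sin π/3 sin 43π/180 = -0.225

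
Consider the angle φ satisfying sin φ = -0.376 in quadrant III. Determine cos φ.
cos φ = ±√(1 - sin²φ) = -0.9266 (negative in QIII)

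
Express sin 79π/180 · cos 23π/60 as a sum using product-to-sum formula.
sin 79π/180 cos 23π/60 = (1/2)[sin(79π/180+23π/60) + sin(79π/180-23π/60)]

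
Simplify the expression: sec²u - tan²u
sec²u - tan²u = 1 (using Pythagorean identity)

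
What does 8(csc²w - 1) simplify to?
8(csc²w - 1) = 8(cot²w) (using Pythagorean identity)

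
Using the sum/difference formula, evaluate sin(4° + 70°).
sin(4° + 70°) = sin 4° cos 70° + cos 4° sin 70° = 0.9613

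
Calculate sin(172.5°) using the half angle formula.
sin(172.5°) = √((1 - cos 345°)/2) = 0.1305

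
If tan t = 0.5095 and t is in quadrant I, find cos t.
cos t = 0.891 (using tan²t + 1 = sec²t)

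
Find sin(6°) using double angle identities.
sin(6°) = 2 sin 3° cos 3° = 0.1045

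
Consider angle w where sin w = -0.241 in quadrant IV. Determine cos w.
cos w = √(1 - sin²w) = 0.9705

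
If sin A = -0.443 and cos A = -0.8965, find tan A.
tan A = sin A / cos A = 0.4941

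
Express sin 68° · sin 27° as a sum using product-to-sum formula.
sin 68° sin 27° = (1/2)[cos(68°-27°) - cos(68°+27°)]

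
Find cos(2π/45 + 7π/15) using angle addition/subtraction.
cos(2π/45 + 7π/15) = cos 2π/45 cos 7π/15 - sin 2π/45 sin 7π/15 = -0.0349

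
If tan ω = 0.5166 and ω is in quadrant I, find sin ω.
sin ω = 0.459 (using tan²ω + 1 = sec²ω)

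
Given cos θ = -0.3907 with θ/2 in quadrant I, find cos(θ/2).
cos(θ/2) = ±√((1 + cos θ)/2); positive since θ/2 ∈ QI, so cos(θ/2) = 0.552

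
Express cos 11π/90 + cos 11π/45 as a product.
cos 11π/90 + cos 11π/45 = 2 cos(11π/60) cos(-11π/180)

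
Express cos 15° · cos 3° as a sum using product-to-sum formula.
cos 15° cos 3° = (1/2)[cos(15°-3°) + cos(15°+3°)]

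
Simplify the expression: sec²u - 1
sec²u - 1 = tan²u (using Pythagorean identity)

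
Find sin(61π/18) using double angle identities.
sin(61π/18) = 2 sin 61π/36 cos 61π/36 = -0.9397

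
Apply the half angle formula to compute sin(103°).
sin(103°) = √((1 - cos 206°)/2) = 0.9744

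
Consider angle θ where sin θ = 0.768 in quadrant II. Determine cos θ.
cos θ = ±√(1 - sin²θ) = -0.6404 (negative in QII)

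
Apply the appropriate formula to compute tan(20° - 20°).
tan(20° - 20°) = (tan 20° - tan 20°)/(1 + tan 20° tan 20°) = 0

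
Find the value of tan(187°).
tan(187°) = 0.1228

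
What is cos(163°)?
cos(163°) = -0.9563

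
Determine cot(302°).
cot(302°) = -0.6249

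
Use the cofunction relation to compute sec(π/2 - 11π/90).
sec(π/2 - 11π/90) = csc(11π/90) = 2.669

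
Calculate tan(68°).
tan(68°) = 2.475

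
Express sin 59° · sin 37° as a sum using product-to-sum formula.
sin 59° sin 37° = (1/2)[cos(59°-37°) - cos(59°+37°)]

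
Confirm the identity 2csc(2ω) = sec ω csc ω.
LHS = 2/sin(2ω) = 2/(2 sin ω cos ω) = 1/(sin ω cos ω) = (1/cos ω)(1/sin ω) = sec ω csc ω = RHS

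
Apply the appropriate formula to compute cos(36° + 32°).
cos(36° + 32°) = cos 36° cos 32° - sin 36° sin 32° = 0.3746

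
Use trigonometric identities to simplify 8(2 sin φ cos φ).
8(2 sin φ cos φ) = 8(sin(2φ)) (using Double angle)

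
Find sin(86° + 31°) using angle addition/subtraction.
sin(86° + 31°) = sin 86° cos 31° + cos 86° sin 31° = 0.891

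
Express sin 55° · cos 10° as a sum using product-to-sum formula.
sin 55° cos 10° = (1/2)[sin(55°+10°) + sin(55°-10°)]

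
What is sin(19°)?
sin(19°) = 0.3256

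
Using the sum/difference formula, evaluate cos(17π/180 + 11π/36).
cos(17π/180 + 11π/36) = cos 17π/180 cos 11π/36 - sin 17π/180 sin 11π/36 = 0.309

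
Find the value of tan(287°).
tan(287°) = -3.271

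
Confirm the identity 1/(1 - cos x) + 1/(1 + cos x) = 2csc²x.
LHS = [(1 + cos x) + (1 - cos x)] / [(1 - cos x)(1 + cos x)] = 2/(1 - cos²x) = 2/sin²x = 2csc²x = RHS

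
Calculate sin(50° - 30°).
sin(50° - 30°) = sin 50° cos 30° - cos 50° sin 30° = 0.342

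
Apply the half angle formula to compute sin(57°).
sin(57°) = √((1 - cos 114°)/2) = 0.8387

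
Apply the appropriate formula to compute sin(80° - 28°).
sin(80° - 28°) = sin 80° cos 28° - cos 80° sin 28° = 0.788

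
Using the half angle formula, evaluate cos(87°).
cos(87°) = √((1 + cos 174°)/2) = 0.05234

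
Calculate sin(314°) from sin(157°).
sin(314°) = 2 sin 157° cos 157° = -0.7193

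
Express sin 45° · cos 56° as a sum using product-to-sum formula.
sin 45° cos 56° = (1/2)[sin(45°+56°) + sin(45°-56°)]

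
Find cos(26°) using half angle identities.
cos(26°) = √((1 + cos 52°)/2) = 0.8988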